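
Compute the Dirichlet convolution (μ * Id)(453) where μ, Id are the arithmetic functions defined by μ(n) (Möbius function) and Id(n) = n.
(μ * Id)(453) = 300

Divisors of 453: [1, 3, 151, 453]. For each d | 453:
  d = 1: μ(1) · Id(453/1) = 1 · 453 = 453
  d = 3: μ(3) · Id(453/3) = -1 · 151 = -151
  d = 151: μ(151) · Id(453/151) = -1 · 3 = -3
  d = 453: μ(453) · Id(453/453) = 1 · 1 = 1
Summing: (μ * Id)(453) = 453 + -151 + -3 + 1 = 300.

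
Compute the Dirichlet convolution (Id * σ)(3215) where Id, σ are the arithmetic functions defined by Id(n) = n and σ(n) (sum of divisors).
(Id * σ)(3215) = 14157

Divisors of 3215: [1, 5, 643, 3215]. For each d | 3215:
  d = 1: Id(1) · σ(3215/1) = 1 · 3864 = 3864
  d = 5: Id(5) · σ(3215/5) = 5 · 644 = 3220
  d = 643: Id(643) · σ(3215/643) = 643 · 6 = 3858
  d = 3215: Id(3215) · σ(3215/3215) = 3215 · 1 = 3215
Summing: (Id * σ)(3215) = 3864 + 3220 + 3858 + 3215 = 14157.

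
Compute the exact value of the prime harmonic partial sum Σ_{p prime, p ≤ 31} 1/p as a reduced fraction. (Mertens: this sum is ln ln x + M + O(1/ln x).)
Σ 1/p = 314016924901/200560490130

π(31) = 11, so the primes ≤ 31 are [2, 3, 5, 7, 11, 13, 17, 19, 23, 29, 31]. Summing 1/p over these primes: 314016924901/200560490130 ≈ 1.5657. Mertens estimate ln ln(31) + 0.2615 ≈ 1.4952.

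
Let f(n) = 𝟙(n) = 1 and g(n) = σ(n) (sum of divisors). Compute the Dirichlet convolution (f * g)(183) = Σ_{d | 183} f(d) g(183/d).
(𝟙 * σ)(183) = 315

Divisors of 183: [1, 3, 61, 183]. For each d | 183:
  d = 1: 𝟙(1) · σ(183/1) = 1 · 248 = 248
  d = 3: 𝟙(3) · σ(183/3) = 1 · 62 = 62
  d = 61: 𝟙(61) · σ(183/61) = 1 · 4 = 4
  d = 183: 𝟙(183) · σ(183/183) = 1 · 1 = 1
Summing: (𝟙 * σ)(183) = 248 + 62 + 4 + 1 = 315.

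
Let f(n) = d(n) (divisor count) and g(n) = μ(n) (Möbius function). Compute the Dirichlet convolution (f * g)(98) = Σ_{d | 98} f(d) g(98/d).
(d * μ)(98) = 1

Divisors of 98: [1, 2, 7, 14, 49, 98]. For each d | 98:
  d = 1: d(1) · μ(98/1) = 1 · 0 = 0
  d = 2: d(2) · μ(98/2) = 2 · 0 = 0
  d = 7: d(7) · μ(98/7) = 2 · 1 = 2
  d = 14: d(14) · μ(98/14) = 4 · -1 = -4
  d = 49: d(49) · μ(98/49) = 3 · -1 = -3
  d = 98: d(98) · μ(98/98) = 6 · 1 = 6
Summing: (d * μ)(98) = 0 + 0 + 2 + -4 + -3 + 6 = 1.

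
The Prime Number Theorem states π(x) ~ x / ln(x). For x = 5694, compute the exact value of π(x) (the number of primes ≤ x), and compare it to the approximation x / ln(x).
π(5694) = 750;  x/ln(x) ≈ 658.48;  relative error ≈ 12.20%.

Directly count primes up to 5694: π(5694) = 750. The PNT approximation gives 5694/ln(5694) ≈ 5694/8.64717 ≈ 658.48. Relative error (π(x) − x/ln(x)) / π(x) ≈ 12.20%; the approximation is known to undercount slightly (Li(x) is a better estimate).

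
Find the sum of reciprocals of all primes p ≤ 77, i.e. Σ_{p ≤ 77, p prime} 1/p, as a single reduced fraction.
Σ 1/p = 71544353681891529224514036059/40729680599249024150621323470

π(77) = 21, so the primes ≤ 77 are [2, 3, 5, 7, 11, 13, 17, 19, 23, 29, 31, 37, 41, 43, 47, 53, 59, 61, 67, 71, 73]. Summing 1/p over these primes: 71544353681891529224514036059/40729680599249024150621323470 ≈ 1.7566. Mertens estimate ln ln(77) + 0.2615 ≈ 1.7302.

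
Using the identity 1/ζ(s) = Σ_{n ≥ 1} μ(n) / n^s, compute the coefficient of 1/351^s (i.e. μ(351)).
μ(351) = 0

Factor n = 351 = 3^3 · 13. μ(n) = 0 if any exponent ≥ 2 (not squarefree); otherwise μ(n) = (−1)^{ω(n)} where ω(n) is the number of distinct prime factors. Applying: μ(351) = 0.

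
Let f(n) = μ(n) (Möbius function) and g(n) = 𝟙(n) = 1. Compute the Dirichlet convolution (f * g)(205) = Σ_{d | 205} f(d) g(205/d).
(μ * 𝟙)(205) = 0

Divisors of 205: [1, 5, 41, 205]. For each d | 205:
  d = 1: μ(1) · 𝟙(205/1) = 1 · 1 = 1
  d = 5: μ(5) · 𝟙(205/5) = -1 · 1 = -1
  d = 41: μ(41) · 𝟙(205/41) = -1 · 1 = -1
  d = 205: μ(205) · 𝟙(205/205) = 1 · 1 = 1
Summing: (μ * 𝟙)(205) = 1 + -1 + -1 + 1 = 0.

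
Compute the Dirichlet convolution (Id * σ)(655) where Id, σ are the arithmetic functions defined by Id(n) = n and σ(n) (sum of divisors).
(Id * σ)(655) = 2893

Divisors of 655: [1, 5, 131, 655]. For each d | 655:
  d = 1: Id(1) · σ(655/1) = 1 · 792 = 792
  d = 5: Id(5) · σ(655/5) = 5 · 132 = 660
  d = 131: Id(131) · σ(655/131) = 131 · 6 = 786
  d = 655: Id(655) · σ(655/655) = 655 · 1 = 655
Summing: (Id * σ)(655) = 792 + 660 + 786 + 655 = 2893.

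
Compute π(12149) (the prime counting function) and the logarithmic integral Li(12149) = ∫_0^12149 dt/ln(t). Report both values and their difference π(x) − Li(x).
π(12149) = 1454;  Li(12149) ≈ 1476.95;  π(x) − Li(x) ≈ -22.95.

Direct count of primes ≤ 12149 gives π(12149) = 1454. Numerical evaluation of the logarithmic integral gives Li(12149) ≈ 1476.95. The difference π(x) − Li(x) ≈ -22.95 is typically negative for small/moderate x (Li(x) overestimates), though Littlewood's theorem shows this sign changes infinitely often.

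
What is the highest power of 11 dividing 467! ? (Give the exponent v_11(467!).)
v_11(467!) = 45

Legendre's formula: v_p(n!) = Σ_{k ≥ 1} ⌊n / p^k⌋. For p = 11, n = 467, the terms are:
  ⌊467/11^1⌋ = ⌊467/11⌋ = 42
  ⌊467/11^2⌋ = ⌊467/121⌋ = 3
(the next term ⌊467/11^3⌋ = 0, terminating the sum). Summing: v_11(467!) = 42 + 3 = 45.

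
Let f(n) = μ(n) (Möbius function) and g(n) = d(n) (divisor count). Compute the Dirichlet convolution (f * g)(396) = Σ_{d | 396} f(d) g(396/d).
(μ * d)(396) = 1

Divisors of 396: [1, 2, 3, 4, 6, 9, 11, 12, 18, 22, 33, 36, 44, 66, 99, 132, 198, 396]. For each d | 396:
  d = 1: μ(1) · d(396/1) = 1 · 18 = 18
  d = 2: μ(2) · d(396/2) = -1 · 12 = -12
  d = 3: μ(3) · d(396/3) = -1 · 12 = -12
  d = 4: μ(4) · d(396/4) = 0 · 6 = 0
  d = 6: μ(6) · d(396/6) = 1 · 8 = 8
  d = 9: μ(9) · d(396/9) = 0 · 6 = 0
  d = 11: μ(11) · d(396/11) = -1 · 9 = -9
  d = 12: μ(12) · d(396/12) = 0 · 4 = 0
  d = 18: μ(18) · d(396/18) = 0 · 4 = 0
  d = 22: μ(22) · d(396/22) = 1 · 6 = 6
  d = 33: μ(33) · d(396/33) = 1 · 6 = 6
  d = 36: μ(36) · d(396/36) = 0 · 2 = 0
  d = 44: μ(44) · d(396/44) = 0 · 3 = 0
  d = 66: μ(66) · d(396/66) = -1 · 4 = -4
  d = 99: μ(99) · d(396/99) = 0 · 3 = 0
  d = 132: μ(132) · d(396/132) = 0 · 2 = 0
  d = 198: μ(198) · d(396/198) = 0 · 2 = 0
  d = 396: μ(396) · d(396/396) = 0 · 1 = 0
Summing: (μ * d)(396) = 18 + -12 + -12 + 0 + 8 + 0 + -9 + 0 + 0 + 6 + 6 + 0 + 0 + -4 + 0 + 0 + 0 + 0 = 1.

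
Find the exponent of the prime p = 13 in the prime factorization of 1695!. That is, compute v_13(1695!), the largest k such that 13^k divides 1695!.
v_13(1695!) = 140

Legendre's formula: v_p(n!) = Σ_{k ≥ 1} ⌊n / p^k⌋. For p = 13, n = 1695, the terms are:
  ⌊1695/13^1⌋ = ⌊1695/13⌋ = 130
  ⌊1695/13^2⌋ = ⌊1695/169⌋ = 10
(the next term ⌊1695/13^3⌋ = 0, terminating the sum). Summing: v_13(1695!) = 130 + 10 = 140.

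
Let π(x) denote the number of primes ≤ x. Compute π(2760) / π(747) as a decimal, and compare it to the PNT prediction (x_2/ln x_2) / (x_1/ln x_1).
π(2760)/π(747) = 402/132 ≈ 3.0455;  PNT prediction ≈ 3.0853.

π(747) = 132 and π(2760) = 402, so π(2760)/π(747) ≈ 3.0455. The PNT-predicted ratio is (2760/ln(2760)) / (747/ln(747)) ≈ 3.0853. The two agree to within a few percent, as expected.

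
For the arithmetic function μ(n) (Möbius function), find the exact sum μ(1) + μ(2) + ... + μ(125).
Σ_{n ≤ 125} μ(n) = -1

Compute μ(n) for each 1 ≤ n ≤ 125: μ(1) = 1, μ(2) = -1, μ(3) = -1, μ(4) = 0, μ(5) = -1, μ(6) = 1, μ(7) = -1, μ(8) = 0, μ(9) = 0, μ(10) = 1, μ(11) = -1, μ(12) = 0, μ(13) = -1, μ(14) = 1, μ(15) = 1, μ(16) = 0, μ(17) = -1, μ(18) = 0, μ(19) = -1, μ(20) = 0, μ(21) = 1, μ(22) = 1, μ(23) = -1, μ(24) = 0, μ(25) = 0, μ(26) = 1, μ(27) = 0, μ(28) = 0, μ(29) = -1, μ(30) = -1, μ(31) = -1, μ(32) = 0, μ(33) = 1, μ(34) = 1, μ(35) = 1, μ(36) = 0, μ(37) = -1, μ(38) = 1, μ(39) = 1, μ(40) = 0, μ(41) = -1, μ(42) = -1, μ(43) = -1, μ(44) = 0, μ(45) = 0, μ(46) = 1, μ(47) = -1, μ(48) = 0, μ(49) = 0, μ(50) = 0, μ(51) = 1, μ(52) = 0, μ(53) = -1, μ(54) = 0, μ(55) = 1, μ(56) = 0, μ(57) = 1, μ(58) = 1, μ(59) = -1, μ(60) = 0, μ(61) = -1, μ(62) = 1, μ(63) = 0, μ(64) = 0, μ(65) = 1, μ(66) = -1, μ(67) = -1, μ(68) = 0, μ(69) = 1, μ(70) = -1, μ(71) = -1, μ(72) = 0, μ(73) = -1, μ(74) = 1, μ(75) = 0, μ(76) = 0, μ(77) = 1, μ(78) = -1, μ(79) = -1, μ(80) = 0, μ(81) = 0, μ(82) = 1, μ(83) = -1, μ(84) = 0, μ(85) = 1, μ(86) = 1, μ(87) = 1, μ(88) = 0, μ(89) = -1, μ(90) = 0, μ(91) = 1, μ(92) = 0, μ(93) = 1, μ(94) = 1, μ(95) = 1, μ(96) = 0, μ(97) = -1, μ(98) = 0, μ(99) = 0, μ(100) = 0, μ(101) = -1, μ(102) = -1, μ(103) = -1, μ(104) = 0, μ(105) = -1, μ(106) = 1, μ(107) = -1, μ(108) = 0, μ(109) = -1, μ(110) = -1, μ(111) = 1, μ(112) = 0, μ(113) = -1, μ(114) = -1, μ(115) = 1, μ(116) = 0, μ(117) = 0, μ(118) = 1, μ(119) = 1, μ(120) = 0, μ(121) = 0, μ(122) = 1, μ(123) = 1, μ(124) = 0, μ(125) = 0. Summing all 125 values: -1. (Mertens function M(x) = Σ_{n ≤ x} μ(n); on average M(x) should be small (PNT ⟺ M(x) = o(x)).)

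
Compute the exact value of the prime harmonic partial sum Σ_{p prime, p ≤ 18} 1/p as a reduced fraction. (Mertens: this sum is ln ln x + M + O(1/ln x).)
Σ 1/p = 716167/510510

π(18) = 7, so the primes ≤ 18 are [2, 3, 5, 7, 11, 13, 17]. Summing 1/p over these primes: 716167/510510 ≈ 1.4028. Mertens estimate ln ln(18) + 0.2615 ≈ 1.3229.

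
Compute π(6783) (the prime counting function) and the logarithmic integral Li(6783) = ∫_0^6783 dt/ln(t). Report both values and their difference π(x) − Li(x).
π(6783) = 873;  Li(6783) ≈ 889.78;  π(x) − Li(x) ≈ -16.78.

Direct count of primes ≤ 6783 gives π(6783) = 873. Numerical evaluation of the logarithmic integral gives Li(6783) ≈ 889.78. The difference π(x) − Li(x) ≈ -16.78 is typically negative for small/moderate x (Li(x) overestimates), though Littlewood's theorem shows this sign changes infinitely often.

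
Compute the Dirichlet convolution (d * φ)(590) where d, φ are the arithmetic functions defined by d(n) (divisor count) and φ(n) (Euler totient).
(d * φ)(590) = 1080

Divisors of 590: [1, 2, 5, 10, 59, 118, 295, 590]. For each d | 590:
  d = 1: d(1) · φ(590/1) = 1 · 232 = 232
  d = 2: d(2) · φ(590/2) = 2 · 232 = 464
  d = 5: d(5) · φ(590/5) = 2 · 58 = 116
  d = 10: d(10) · φ(590/10) = 4 · 58 = 232
  d = 59: d(59) · φ(590/59) = 2 · 4 = 8
  d = 118: d(118) · φ(590/118) = 4 · 4 = 16
  d = 295: d(295) · φ(590/295) = 4 · 1 = 4
  d = 590: d(590) · φ(590/590) = 8 · 1 = 8
Summing: (d * φ)(590) = 232 + 464 + 116 + 232 + 8 + 16 + 4 + 8 = 1080.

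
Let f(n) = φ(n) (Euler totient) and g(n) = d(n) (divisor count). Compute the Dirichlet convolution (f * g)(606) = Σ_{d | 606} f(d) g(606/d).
(φ * d)(606) = 1224

Divisors of 606: [1, 2, 3, 6, 101, 202, 303, 606]. For each d | 606:
  d = 1: φ(1) · d(606/1) = 1 · 8 = 8
  d = 2: φ(2) · d(606/2) = 1 · 4 = 4
  d = 3: φ(3) · d(606/3) = 2 · 4 = 8
  d = 6: φ(6) · d(606/6) = 2 · 2 = 4
  d = 101: φ(101) · d(606/101) = 100 · 4 = 400
  d = 202: φ(202) · d(606/202) = 100 · 2 = 200
  d = 303: φ(303) · d(606/303) = 200 · 2 = 400
  d = 606: φ(606) · d(606/606) = 200 · 1 = 200
Summing: (φ * d)(606) = 8 + 4 + 8 + 4 + 400 + 200 + 400 + 200 = 1224.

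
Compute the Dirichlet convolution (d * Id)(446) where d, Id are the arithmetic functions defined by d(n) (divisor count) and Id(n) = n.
(d * Id)(446) = 900

Divisors of 446: [1, 2, 223, 446]. For each d | 446:
  d = 1: d(1) · Id(446/1) = 1 · 446 = 446
  d = 2: d(2) · Id(446/2) = 2 · 223 = 446
  d = 223: d(223) · Id(446/223) = 2 · 2 = 4
  d = 446: d(446) · Id(446/446) = 4 · 1 = 4
Summing: (d * Id)(446) = 446 + 446 + 4 + 4 = 900.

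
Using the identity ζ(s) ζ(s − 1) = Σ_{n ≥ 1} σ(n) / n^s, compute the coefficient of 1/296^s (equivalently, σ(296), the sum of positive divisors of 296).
σ(296) = 570

In the product (Σ m^0/m^s)(Σ k / k^s) = Σ (Σ_{d | n} d) / n^s, the coefficient of 1/n^s is σ(n) = Σ_{d | n} d. For n = 296, divisors are [1, 2, 4, 8, 37, 74, 148, 296]; summing: σ(296) = 570.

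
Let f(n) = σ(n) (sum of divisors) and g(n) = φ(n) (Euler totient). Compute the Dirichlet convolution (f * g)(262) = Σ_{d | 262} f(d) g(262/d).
(σ * φ)(262) = 1048

Divisors of 262: [1, 2, 131, 262]. For each d | 262:
  d = 1: σ(1) · φ(262/1) = 1 · 130 = 130
  d = 2: σ(2) · φ(262/2) = 3 · 130 = 390
  d = 131: σ(131) · φ(262/131) = 132 · 1 = 132
  d = 262: σ(262) · φ(262/262) = 396 · 1 = 396
Summing: (σ * φ)(262) = 130 + 390 + 132 + 396 = 1048.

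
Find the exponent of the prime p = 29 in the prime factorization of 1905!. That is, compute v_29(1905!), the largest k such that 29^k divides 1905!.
v_29(1905!) = 67

Legendre's formula: v_p(n!) = Σ_{k ≥ 1} ⌊n / p^k⌋. For p = 29, n = 1905, the terms are:
  ⌊1905/29^1⌋ = ⌊1905/29⌋ = 65
  ⌊1905/29^2⌋ = ⌊1905/841⌋ = 2
(the next term ⌊1905/29^3⌋ = 0, terminating the sum). Summing: v_29(1905!) = 65 + 2 = 67.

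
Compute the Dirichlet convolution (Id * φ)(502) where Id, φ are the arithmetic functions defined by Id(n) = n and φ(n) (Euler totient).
(Id * φ)(502) = 1503

Divisors of 502: [1, 2, 251, 502]. For each d | 502:
  d = 1: Id(1) · φ(502/1) = 1 · 250 = 250
  d = 2: Id(2) · φ(502/2) = 2 · 250 = 500
  d = 251: Id(251) · φ(502/251) = 251 · 1 = 251
  d = 502: Id(502) · φ(502/502) = 502 · 1 = 502
Summing: (Id * φ)(502) = 250 + 500 + 251 + 502 = 1503.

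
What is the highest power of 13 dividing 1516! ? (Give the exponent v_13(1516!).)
v_13(1516!) = 124

Legendre's formula: v_p(n!) = Σ_{k ≥ 1} ⌊n / p^k⌋. For p = 13, n = 1516, the terms are:
  ⌊1516/13^1⌋ = ⌊1516/13⌋ = 116
  ⌊1516/13^2⌋ = ⌊1516/169⌋ = 8
(the next term ⌊1516/13^3⌋ = 0, terminating the sum). Summing: v_13(1516!) = 116 + 8 = 124.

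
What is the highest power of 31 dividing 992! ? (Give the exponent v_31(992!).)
v_31(992!) = 33

Legendre's formula: v_p(n!) = Σ_{k ≥ 1} ⌊n / p^k⌋. For p = 31, n = 992, the terms are:
  ⌊992/31^1⌋ = ⌊992/31⌋ = 32
  ⌊992/31^2⌋ = ⌊992/961⌋ = 1
(the next term ⌊992/31^3⌋ = 0, terminating the sum). Summing: v_31(992!) = 32 + 1 = 33.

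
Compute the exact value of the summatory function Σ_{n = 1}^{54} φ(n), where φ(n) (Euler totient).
Σ_{n ≤ 54} φ(n) = 900

Compute φ(n) for each 1 ≤ n ≤ 54: φ(1) = 1, φ(2) = 1, φ(3) = 2, φ(4) = 2, φ(5) = 4, φ(6) = 2, φ(7) = 6, φ(8) = 4, φ(9) = 6, φ(10) = 4, φ(11) = 10, φ(12) = 4, φ(13) = 12, φ(14) = 6, φ(15) = 8, φ(16) = 8, φ(17) = 16, φ(18) = 6, φ(19) = 18, φ(20) = 8, φ(21) = 12, φ(22) = 10, φ(23) = 22, φ(24) = 8, φ(25) = 20, φ(26) = 12, φ(27) = 18, φ(28) = 12, φ(29) = 28, φ(30) = 8, φ(31) = 30, φ(32) = 16, φ(33) = 20, φ(34) = 16, φ(35) = 24, φ(36) = 12, φ(37) = 36, φ(38) = 18, φ(39) = 24, φ(40) = 16, φ(41) = 40, φ(42) = 12, φ(43) = 42, φ(44) = 20, φ(45) = 24, φ(46) = 22, φ(47) = 46, φ(48) = 16, φ(49) = 42, φ(50) = 20, φ(51) = 32, φ(52) = 24, φ(53) = 52, φ(54) = 18. Summing all 54 values: 900. (Average order: Σ_{n ≤ x} φ(n) ~ (3/π²) x². For x = 54, (3/π²)·54² ≈ 886.36.)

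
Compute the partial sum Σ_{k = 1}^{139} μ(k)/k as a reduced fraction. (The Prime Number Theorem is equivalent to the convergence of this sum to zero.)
Σ μ(k)/k = -149232714064150937862643507545628954127995759701627353/10014646650599190067509233131649940057366334653200433090

Values of μ(k) for 1 ≤ k ≤ 139: μ(1) = 1, μ(2) = -1, μ(3) = -1, μ(5) = -1, μ(6) = 1, μ(7) = -1, μ(10) = 1, μ(11) = -1, μ(13) = -1, μ(14) = 1, μ(15) = 1, μ(17) = -1, μ(19) = -1, μ(21) = 1, μ(22) = 1, μ(23) = -1, μ(26) = 1, μ(29) = -1, μ(30) = -1, μ(31) = -1, μ(33) = 1, μ(34) = 1, μ(35) = 1, μ(37) = -1, μ(38) = 1, μ(39) = 1, μ(41) = -1, μ(42) = -1, μ(43) = -1, μ(46) = 1, μ(47) = -1, μ(51) = 1, μ(53) = -1, μ(55) = 1, μ(57) = 1, μ(58) = 1, μ(59) = -1, μ(61) = -1, μ(62) = 1, μ(65) = 1, μ(66) = -1, μ(67) = -1, μ(69) = 1, μ(70) = -1, μ(71) = -1, μ(73) = -1, μ(74) = 1, μ(77) = 1, μ(78) = -1, μ(79) = -1, μ(82) = 1, μ(83) = -1, μ(85) = 1, μ(86) = 1, μ(87) = 1, μ(89) = -1, μ(91) = 1, μ(93) = 1, μ(94) = 1, μ(95) = 1, μ(97) = -1, μ(101) = -1, μ(102) = -1, μ(103) = -1, μ(105) = -1, μ(106) = 1, μ(107) = -1, μ(109) = -1, μ(110) = -1, μ(111) = 1, μ(113) = -1, μ(114) = -1, μ(115) = 1, μ(118) = 1, μ(119) = 1, μ(122) = 1, μ(123) = 1, μ(127) = -1, μ(129) = 1, μ(130) = -1, μ(131) = -1, μ(133) = 1, μ(134) = 1, μ(137) = -1, μ(138) = -1, μ(139) = -1, with μ = 0 on non-squarefree integers. Summing μ(k)/k for k where μ(k) ≠ 0 gives -149232714064150937862643507545628954127995759701627353/10014646650599190067509233131649940057366334653200433090 ≈ -0.0149. (PNT ⟺ this sum → 0 as n → ∞.)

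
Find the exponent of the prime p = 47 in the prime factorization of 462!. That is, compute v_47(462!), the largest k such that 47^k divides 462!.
v_47(462!) = 9

Legendre's formula: v_p(n!) = Σ_{k ≥ 1} ⌊n / p^k⌋. For p = 47, n = 462, the terms are:
  ⌊462/47^1⌋ = ⌊462/47⌋ = 9
(the next term ⌊462/47^2⌋ = 0, terminating the sum). Summing: v_47(462!) = 9 = 9.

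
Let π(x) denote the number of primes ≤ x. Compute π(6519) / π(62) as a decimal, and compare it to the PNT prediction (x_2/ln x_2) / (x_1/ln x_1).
π(6519)/π(62) = 842/18 ≈ 46.7778;  PNT prediction ≈ 49.4107.

π(62) = 18 and π(6519) = 842, so π(6519)/π(62) ≈ 46.7778. The PNT-predicted ratio is (6519/ln(6519)) / (62/ln(62)) ≈ 49.4107. The two agree to within a few percent, as expected.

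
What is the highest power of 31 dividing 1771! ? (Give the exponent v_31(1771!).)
v_31(1771!) = 58

Legendre's formula: v_p(n!) = Σ_{k ≥ 1} ⌊n / p^k⌋. For p = 31, n = 1771, the terms are:
  ⌊1771/31^1⌋ = ⌊1771/31⌋ = 57
  ⌊1771/31^2⌋ = ⌊1771/961⌋ = 1
(the next term ⌊1771/31^3⌋ = 0, terminating the sum). Summing: v_31(1771!) = 57 + 1 = 58.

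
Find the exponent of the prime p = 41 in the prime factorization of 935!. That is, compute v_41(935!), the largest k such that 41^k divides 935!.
v_41(935!) = 22

Legendre's formula: v_p(n!) = Σ_{k ≥ 1} ⌊n / p^k⌋. For p = 41, n = 935, the terms are:
  ⌊935/41^1⌋ = ⌊935/41⌋ = 22
(the next term ⌊935/41^2⌋ = 0, terminating the sum). Summing: v_41(935!) = 22 = 22.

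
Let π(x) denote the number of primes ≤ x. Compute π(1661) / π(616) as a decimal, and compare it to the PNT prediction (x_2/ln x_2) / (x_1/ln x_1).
π(1661)/π(616) = 260/112 ≈ 2.3214;  PNT prediction ≈ 2.3357.

π(616) = 112 and π(1661) = 260, so π(1661)/π(616) ≈ 2.3214. The PNT-predicted ratio is (1661/ln(1661)) / (616/ln(616)) ≈ 2.3357. The two agree to within a few percent, as expected.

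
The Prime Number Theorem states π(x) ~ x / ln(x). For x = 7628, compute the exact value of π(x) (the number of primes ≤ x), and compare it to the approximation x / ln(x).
π(7628) = 968;  x/ln(x) ≈ 853.28;  relative error ≈ 11.85%.

Directly count primes up to 7628: π(7628) = 968. The PNT approximation gives 7628/ln(7628) ≈ 7628/8.93958 ≈ 853.28. Relative error (π(x) − x/ln(x)) / π(x) ≈ 11.85%; the approximation is known to undercount slightly (Li(x) is a better estimate).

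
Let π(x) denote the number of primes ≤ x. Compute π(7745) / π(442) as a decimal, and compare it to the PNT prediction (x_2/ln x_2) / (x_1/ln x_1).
π(7745)/π(442) = 982/85 ≈ 11.5529;  PNT prediction ≈ 11.9194.

π(442) = 85 and π(7745) = 982, so π(7745)/π(442) ≈ 11.5529. The PNT-predicted ratio is (7745/ln(7745)) / (442/ln(442)) ≈ 11.9194. The two agree to within a few percent, as expected.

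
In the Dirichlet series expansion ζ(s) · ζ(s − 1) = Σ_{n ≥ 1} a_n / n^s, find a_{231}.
σ(231) = 384

In the product (Σ m^0/m^s)(Σ k / k^s) = Σ (Σ_{d | n} d) / n^s, the coefficient of 1/n^s is σ(n) = Σ_{d | n} d. For n = 231, divisors are [1, 3, 7, 11, 21, 33, 77, 231]; summing: σ(231) = 384.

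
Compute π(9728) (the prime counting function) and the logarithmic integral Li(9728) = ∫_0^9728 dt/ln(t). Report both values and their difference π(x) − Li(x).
π(9728) = 1199;  Li(9728) ≈ 1216.56;  π(x) − Li(x) ≈ -17.56.

Direct count of primes ≤ 9728 gives π(9728) = 1199. Numerical evaluation of the logarithmic integral gives Li(9728) ≈ 1216.56. The difference π(x) − Li(x) ≈ -17.56 is typically negative for small/moderate x (Li(x) overestimates), though Littlewood's theorem shows this sign changes infinitely often.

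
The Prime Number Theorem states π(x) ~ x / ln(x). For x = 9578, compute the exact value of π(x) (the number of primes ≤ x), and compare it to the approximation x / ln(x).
π(9578) = 1183;  x/ln(x) ≈ 1044.81;  relative error ≈ 11.68%.

Directly count primes up to 9578: π(9578) = 1183. The PNT approximation gives 9578/ln(9578) ≈ 9578/9.16722 ≈ 1044.81. Relative error (π(x) − x/ln(x)) / π(x) ≈ 11.68%; the approximation is known to undercount slightly (Li(x) is a better estimate).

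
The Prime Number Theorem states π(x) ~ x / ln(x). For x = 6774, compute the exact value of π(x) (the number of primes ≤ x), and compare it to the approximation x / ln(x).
π(6774) = 871;  x/ln(x) ≈ 767.95;  relative error ≈ 11.83%.

Directly count primes up to 6774: π(6774) = 871. The PNT approximation gives 6774/ln(6774) ≈ 6774/8.82085 ≈ 767.95. Relative error (π(x) − x/ln(x)) / π(x) ≈ 11.83%; the approximation is known to undercount slightly (Li(x) is a better estimate).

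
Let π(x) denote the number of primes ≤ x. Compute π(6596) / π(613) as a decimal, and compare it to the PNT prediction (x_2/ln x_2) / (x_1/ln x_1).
π(6596)/π(613) = 852/112 ≈ 7.6071;  PNT prediction ≈ 7.8532.

π(613) = 112 and π(6596) = 852, so π(6596)/π(613) ≈ 7.6071. The PNT-predicted ratio is (6596/ln(6596)) / (613/ln(613)) ≈ 7.8532. The two agree to within a few percent, as expected.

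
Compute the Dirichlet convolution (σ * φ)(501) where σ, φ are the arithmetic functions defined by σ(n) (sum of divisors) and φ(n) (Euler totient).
(σ * φ)(501) = 2004

Divisors of 501: [1, 3, 167, 501]. For each d | 501:
  d = 1: σ(1) · φ(501/1) = 1 · 332 = 332
  d = 3: σ(3) · φ(501/3) = 4 · 166 = 664
  d = 167: σ(167) · φ(501/167) = 168 · 2 = 336
  d = 501: σ(501) · φ(501/501) = 672 · 1 = 672
Summing: (σ * φ)(501) = 332 + 664 + 336 + 672 = 2004.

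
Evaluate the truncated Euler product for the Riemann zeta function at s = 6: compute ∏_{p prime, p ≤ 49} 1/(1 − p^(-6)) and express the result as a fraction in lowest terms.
∏ = 739922824862544451640166694180680765476614483998462834502498139791315/727309058868145310276350820375862045292293308126790710400267935809536

The primes p ≤ 49 are [2, 3, 5, 7, 11, 13, 17, 19, 23, 29, 31, 37, 41, 43, 47]. For each prime, (1 − 1/p^6)^(-1) = p^6 / (p^6 − 1). The product is (1 − 1/2^6)^(-1), (1 − 1/3^6)^(-1), (1 − 1/5^6)^(-1), (1 − 1/7^6)^(-1), (1 − 1/11^6)^(-1), (1 − 1/13^6)^(-1), (1 − 1/17^6)^(-1), (1 − 1/19^6)^(-1), (1 − 1/23^6)^(-1), (1 − 1/29^6)^(-1), (1 − 1/31^6)^(-1), (1 − 1/37^6)^(-1), (1 − 1/41^6)^(-1), (1 − 1/43^6)^(-1), (1 − 1/47^6)^(-1) = ∏ p^6 / (p^6 − 1) = 739922824862544451640166694180680765476614483998462834502498139791315/727309058868145310276350820375862045292293308126790710400267935809536.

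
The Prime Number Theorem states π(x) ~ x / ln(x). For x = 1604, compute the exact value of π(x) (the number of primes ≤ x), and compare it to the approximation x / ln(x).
π(1604) = 252;  x/ln(x) ≈ 217.34;  relative error ≈ 13.76%.

Directly count primes up to 1604: π(1604) = 252. The PNT approximation gives 1604/ln(1604) ≈ 1604/7.38026 ≈ 217.34. Relative error (π(x) − x/ln(x)) / π(x) ≈ 13.76%; the approximation is known to undercount slightly (Li(x) is a better estimate).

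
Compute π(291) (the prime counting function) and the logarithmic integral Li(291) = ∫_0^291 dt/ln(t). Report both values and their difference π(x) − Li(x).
π(291) = 61;  Li(291) ≈ 66.75;  π(x) − Li(x) ≈ -5.75.

Direct count of primes ≤ 291 gives π(291) = 61. Numerical evaluation of the logarithmic integral gives Li(291) ≈ 66.75. The difference π(x) − Li(x) ≈ -5.75 is typically negative for small/moderate x (Li(x) overestimates), though Littlewood's theorem shows this sign changes infinitely often.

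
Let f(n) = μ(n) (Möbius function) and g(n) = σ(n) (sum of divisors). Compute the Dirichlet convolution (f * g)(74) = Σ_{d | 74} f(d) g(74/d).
(μ * σ)(74) = 74

Divisors of 74: [1, 2, 37, 74]. For each d | 74:
  d = 1: μ(1) · σ(74/1) = 1 · 114 = 114
  d = 2: μ(2) · σ(74/2) = -1 · 38 = -38
  d = 37: μ(37) · σ(74/37) = -1 · 3 = -3
  d = 74: μ(74) · σ(74/74) = 1 · 1 = 1
Summing: (μ * σ)(74) = 114 + -38 + -3 + 1 = 74.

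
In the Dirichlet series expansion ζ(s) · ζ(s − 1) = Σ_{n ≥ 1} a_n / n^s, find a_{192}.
σ(192) = 508

In the product (Σ m^0/m^s)(Σ k / k^s) = Σ (Σ_{d | n} d) / n^s, the coefficient of 1/n^s is σ(n) = Σ_{d | n} d. For n = 192, divisors are [1, 2, 3, 4, 6, 8, 12, 16, 24, 32, 48, 64, 96, 192]; summing: σ(192) = 508.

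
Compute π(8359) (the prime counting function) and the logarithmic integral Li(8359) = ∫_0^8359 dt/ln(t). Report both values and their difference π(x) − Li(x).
π(8359) = 1046;  Li(8359) ≈ 1066.26;  π(x) − Li(x) ≈ -20.26.

Direct count of primes ≤ 8359 gives π(8359) = 1046. Numerical evaluation of the logarithmic integral gives Li(8359) ≈ 1066.26. The difference π(x) − Li(x) ≈ -20.26 is typically negative for small/moderate x (Li(x) overestimates), though Littlewood's theorem shows this sign changes infinitely often.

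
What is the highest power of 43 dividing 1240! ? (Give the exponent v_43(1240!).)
v_43(1240!) = 28

Legendre's formula: v_p(n!) = Σ_{k ≥ 1} ⌊n / p^k⌋. For p = 43, n = 1240, the terms are:
  ⌊1240/43^1⌋ = ⌊1240/43⌋ = 28
(the next term ⌊1240/43^2⌋ = 0, terminating the sum). Summing: v_43(1240!) = 28 = 28.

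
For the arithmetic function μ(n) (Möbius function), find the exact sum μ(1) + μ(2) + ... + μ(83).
Σ_{n ≤ 83} μ(n) = -4

Compute μ(n) for each 1 ≤ n ≤ 83: μ(1) = 1, μ(2) = -1, μ(3) = -1, μ(4) = 0, μ(5) = -1, μ(6) = 1, μ(7) = -1, μ(8) = 0, μ(9) = 0, μ(10) = 1, μ(11) = -1, μ(12) = 0, μ(13) = -1, μ(14) = 1, μ(15) = 1, μ(16) = 0, μ(17) = -1, μ(18) = 0, μ(19) = -1, μ(20) = 0, μ(21) = 1, μ(22) = 1, μ(23) = -1, μ(24) = 0, μ(25) = 0, μ(26) = 1, μ(27) = 0, μ(28) = 0, μ(29) = -1, μ(30) = -1, μ(31) = -1, μ(32) = 0, μ(33) = 1, μ(34) = 1, μ(35) = 1, μ(36) = 0, μ(37) = -1, μ(38) = 1, μ(39) = 1, μ(40) = 0, μ(41) = -1, μ(42) = -1, μ(43) = -1, μ(44) = 0, μ(45) = 0, μ(46) = 1, μ(47) = -1, μ(48) = 0, μ(49) = 0, μ(50) = 0, μ(51) = 1, μ(52) = 0, μ(53) = -1, μ(54) = 0, μ(55) = 1, μ(56) = 0, μ(57) = 1, μ(58) = 1, μ(59) = -1, μ(60) = 0, μ(61) = -1, μ(62) = 1, μ(63) = 0, μ(64) = 0, μ(65) = 1, μ(66) = -1, μ(67) = -1, μ(68) = 0, μ(69) = 1, μ(70) = -1, μ(71) = -1, μ(72) = 0, μ(73) = -1, μ(74) = 1, μ(75) = 0, μ(76) = 0, μ(77) = 1, μ(78) = -1, μ(79) = -1, μ(80) = 0, μ(81) = 0, μ(82) = 1, μ(83) = -1. Summing all 83 values: -4. (Mertens function M(x) = Σ_{n ≤ x} μ(n); on average M(x) should be small (PNT ⟺ M(x) = o(x)).)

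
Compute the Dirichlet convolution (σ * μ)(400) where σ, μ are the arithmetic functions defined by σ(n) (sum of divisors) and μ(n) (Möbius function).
(σ * μ)(400) = 400

Divisors of 400: [1, 2, 4, 5, 8, 10, 16, 20, 25, 40, 50, 80, 100, 200, 400]. For each d | 400:
  d = 1: σ(1) · μ(400/1) = 1 · 0 = 0
  d = 2: σ(2) · μ(400/2) = 3 · 0 = 0
  d = 4: σ(4) · μ(400/4) = 7 · 0 = 0
  d = 5: σ(5) · μ(400/5) = 6 · 0 = 0
  d = 8: σ(8) · μ(400/8) = 15 · 0 = 0
  d = 10: σ(10) · μ(400/10) = 18 · 0 = 0
  d = 16: σ(16) · μ(400/16) = 31 · 0 = 0
  d = 20: σ(20) · μ(400/20) = 42 · 0 = 0
  d = 25: σ(25) · μ(400/25) = 31 · 0 = 0
  d = 40: σ(40) · μ(400/40) = 90 · 1 = 90
  d = 50: σ(50) · μ(400/50) = 93 · 0 = 0
  d = 80: σ(80) · μ(400/80) = 186 · -1 = -186
  d = 100: σ(100) · μ(400/100) = 217 · 0 = 0
  d = 200: σ(200) · μ(400/200) = 465 · -1 = -465
  d = 400: σ(400) · μ(400/400) = 961 · 1 = 961
Summing: (σ * μ)(400) = 0 + 0 + 0 + 0 + 0 + 0 + 0 + 0 + 0 + 90 + 0 + -186 + 0 + -465 + 961 = 400.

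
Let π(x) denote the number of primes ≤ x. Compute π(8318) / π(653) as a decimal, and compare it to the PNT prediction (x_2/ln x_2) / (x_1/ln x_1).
π(8318)/π(653) = 1044/119 ≈ 8.7731;  PNT prediction ≈ 9.1471.

π(653) = 119 and π(8318) = 1044, so π(8318)/π(653) ≈ 8.7731. The PNT-predicted ratio is (8318/ln(8318)) / (653/ln(653)) ≈ 9.1471. The two agree to within a few percent, as expected.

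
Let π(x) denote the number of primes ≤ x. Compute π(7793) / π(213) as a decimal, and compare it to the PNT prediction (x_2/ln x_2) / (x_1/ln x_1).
π(7793)/π(213) = 987/47 ≈ 21.0000;  PNT prediction ≈ 21.8897.

π(213) = 47 and π(7793) = 987, so π(7793)/π(213) ≈ 21.0000. The PNT-predicted ratio is (7793/ln(7793)) / (213/ln(213)) ≈ 21.8897. The two agree to within a few percent, as expected.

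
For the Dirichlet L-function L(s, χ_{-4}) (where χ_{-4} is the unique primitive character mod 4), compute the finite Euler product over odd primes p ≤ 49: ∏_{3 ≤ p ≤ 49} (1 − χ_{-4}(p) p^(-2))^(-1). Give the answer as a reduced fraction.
∏ = 114726379539814929565547/125247697987829760000000

The odd primes p ≤ 49 are [3, 5, 7, 11, 13, 17, 19, 23, 29, 31, 37, 41, 43, 47]. For each, χ(p) = 1 if p ≡ 1 mod 4, χ(p) = −1 if p ≡ 3 mod 4. Taking (1 − χ(p)/p^2)^(-1) = p^2/(p^2 − χ(p)): (1 − (-1)/3^2)^(-1) · (1 − (1)/5^2)^(-1) · (1 − (-1)/7^2)^(-1) · (1 − (-1)/11^2)^(-1) · (1 − (1)/13^2)^(-1) · (1 − (1)/17^2)^(-1) · (1 − (-1)/19^2)^(-1) · (1 − (-1)/23^2)^(-1) · (1 − (1)/29^2)^(-1) · (1 − (-1)/31^2)^(-1) · (1 − (1)/37^2)^(-1) · (1 − (1)/41^2)^(-1) · (1 − (-1)/43^2)^(-1) · (1 − (-1)/47^2)^(-1) = 114726379539814929565547/125247697987829760000000.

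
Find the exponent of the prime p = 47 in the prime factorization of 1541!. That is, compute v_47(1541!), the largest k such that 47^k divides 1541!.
v_47(1541!) = 32

Legendre's formula: v_p(n!) = Σ_{k ≥ 1} ⌊n / p^k⌋. For p = 47, n = 1541, the terms are:
  ⌊1541/47^1⌋ = ⌊1541/47⌋ = 32
(the next term ⌊1541/47^2⌋ = 0, terminating the sum). Summing: v_47(1541!) = 32 = 32.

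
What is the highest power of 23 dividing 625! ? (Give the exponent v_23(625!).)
v_23(625!) = 28

Legendre's formula: v_p(n!) = Σ_{k ≥ 1} ⌊n / p^k⌋. For p = 23, n = 625, the terms are:
  ⌊625/23^1⌋ = ⌊625/23⌋ = 27
  ⌊625/23^2⌋ = ⌊625/529⌋ = 1
(the next term ⌊625/23^3⌋ = 0, terminating the sum). Summing: v_23(625!) = 27 + 1 = 28.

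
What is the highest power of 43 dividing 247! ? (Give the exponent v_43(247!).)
v_43(247!) = 5

Legendre's formula: v_p(n!) = Σ_{k ≥ 1} ⌊n / p^k⌋. For p = 43, n = 247, the terms are:
  ⌊247/43^1⌋ = ⌊247/43⌋ = 5
(the next term ⌊247/43^2⌋ = 0, terminating the sum). Summing: v_43(247!) = 5 = 5.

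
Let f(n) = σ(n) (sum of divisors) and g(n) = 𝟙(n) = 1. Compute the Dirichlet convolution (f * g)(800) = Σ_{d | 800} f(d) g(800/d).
(σ * 𝟙)(800) = 4560

Divisors of 800: [1, 2, 4, 5, 8, 10, 16, 20, 25, 32, 40, 50, 80, 100, 160, 200, 400, 800]. For each d | 800:
  d = 1: σ(1) · 𝟙(800/1) = 1 · 1 = 1
  d = 2: σ(2) · 𝟙(800/2) = 3 · 1 = 3
  d = 4: σ(4) · 𝟙(800/4) = 7 · 1 = 7
  d = 5: σ(5) · 𝟙(800/5) = 6 · 1 = 6
  d = 8: σ(8) · 𝟙(800/8) = 15 · 1 = 15
  d = 10: σ(10) · 𝟙(800/10) = 18 · 1 = 18
  d = 16: σ(16) · 𝟙(800/16) = 31 · 1 = 31
  d = 20: σ(20) · 𝟙(800/20) = 42 · 1 = 42
  d = 25: σ(25) · 𝟙(800/25) = 31 · 1 = 31
  d = 32: σ(32) · 𝟙(800/32) = 63 · 1 = 63
  d = 40: σ(40) · 𝟙(800/40) = 90 · 1 = 90
  d = 50: σ(50) · 𝟙(800/50) = 93 · 1 = 93
  d = 80: σ(80) · 𝟙(800/80) = 186 · 1 = 186
  d = 100: σ(100) · 𝟙(800/100) = 217 · 1 = 217
  d = 160: σ(160) · 𝟙(800/160) = 378 · 1 = 378
  d = 200: σ(200) · 𝟙(800/200) = 465 · 1 = 465
  d = 400: σ(400) · 𝟙(800/400) = 961 · 1 = 961
  d = 800: σ(800) · 𝟙(800/800) = 1953 · 1 = 1953
Summing: (σ * 𝟙)(800) = 1 + 3 + 7 + 6 + 15 + 18 + 31 + 42 + 31 + 63 + 90 + 93 + 186 + 217 + 378 + 465 + 961 + 1953 = 4560.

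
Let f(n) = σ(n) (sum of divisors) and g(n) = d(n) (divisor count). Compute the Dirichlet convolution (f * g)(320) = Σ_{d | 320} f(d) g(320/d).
(σ * d)(320) = 3728

Divisors of 320: [1, 2, 4, 5, 8, 10, 16, 20, 32, 40, 64, 80, 160, 320]. For each d | 320:
  d = 1: σ(1) · d(320/1) = 1 · 14 = 14
  d = 2: σ(2) · d(320/2) = 3 · 12 = 36
  d = 4: σ(4) · d(320/4) = 7 · 10 = 70
  d = 5: σ(5) · d(320/5) = 6 · 7 = 42
  d = 8: σ(8) · d(320/8) = 15 · 8 = 120
  d = 10: σ(10) · d(320/10) = 18 · 6 = 108
  d = 16: σ(16) · d(320/16) = 31 · 6 = 186
  d = 20: σ(20) · d(320/20) = 42 · 5 = 210
  d = 32: σ(32) · d(320/32) = 63 · 4 = 252
  d = 40: σ(40) · d(320/40) = 90 · 4 = 360
  d = 64: σ(64) · d(320/64) = 127 · 2 = 254
  d = 80: σ(80) · d(320/80) = 186 · 3 = 558
  d = 160: σ(160) · d(320/160) = 378 · 2 = 756
  d = 320: σ(320) · d(320/320) = 762 · 1 = 762
Summing: (σ * d)(320) = 14 + 36 + 70 + 42 + 120 + 108 + 186 + 210 + 252 + 360 + 254 + 558 + 756 + 762 = 3728.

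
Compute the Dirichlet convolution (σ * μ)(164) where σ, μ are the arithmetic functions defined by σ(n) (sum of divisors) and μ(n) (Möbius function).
(σ * μ)(164) = 164

Divisors of 164: [1, 2, 4, 41, 82, 164]. For each d | 164:
  d = 1: σ(1) · μ(164/1) = 1 · 0 = 0
  d = 2: σ(2) · μ(164/2) = 3 · 1 = 3
  d = 4: σ(4) · μ(164/4) = 7 · -1 = -7
  d = 41: σ(41) · μ(164/41) = 42 · 0 = 0
  d = 82: σ(82) · μ(164/82) = 126 · -1 = -126
  d = 164: σ(164) · μ(164/164) = 294 · 1 = 294
Summing: (σ * μ)(164) = 0 + 3 + -7 + 0 + -126 + 294 = 164.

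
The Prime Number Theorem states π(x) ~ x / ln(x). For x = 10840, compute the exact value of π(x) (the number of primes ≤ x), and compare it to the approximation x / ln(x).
π(10840) = 1317;  x/ln(x) ≈ 1166.72;  relative error ≈ 11.41%.

Directly count primes up to 10840: π(10840) = 1317. The PNT approximation gives 10840/ln(10840) ≈ 10840/9.29100 ≈ 1166.72. Relative error (π(x) − x/ln(x)) / π(x) ≈ 11.41%; the approximation is known to undercount slightly (Li(x) is a better estimate).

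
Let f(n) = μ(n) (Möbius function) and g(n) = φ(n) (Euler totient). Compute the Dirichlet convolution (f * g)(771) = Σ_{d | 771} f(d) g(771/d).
(μ * φ)(771) = 255

Divisors of 771: [1, 3, 257, 771]. For each d | 771:
  d = 1: μ(1) · φ(771/1) = 1 · 512 = 512
  d = 3: μ(3) · φ(771/3) = -1 · 256 = -256
  d = 257: μ(257) · φ(771/257) = -1 · 2 = -2
  d = 771: μ(771) · φ(771/771) = 1 · 1 = 1
Summing: (μ * φ)(771) = 512 + -256 + -2 + 1 = 255.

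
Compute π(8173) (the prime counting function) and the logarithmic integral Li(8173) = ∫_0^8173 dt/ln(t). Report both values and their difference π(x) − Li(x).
π(8173) = 1026;  Li(8173) ≈ 1045.64;  π(x) − Li(x) ≈ -19.64.

Direct count of primes ≤ 8173 gives π(8173) = 1026. Numerical evaluation of the logarithmic integral gives Li(8173) ≈ 1045.64. The difference π(x) − Li(x) ≈ -19.64 is typically negative for small/moderate x (Li(x) overestimates), though Littlewood's theorem shows this sign changes infinitely often.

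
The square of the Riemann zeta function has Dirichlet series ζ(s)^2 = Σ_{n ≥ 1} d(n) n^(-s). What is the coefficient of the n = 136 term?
d(136) = 8

ζ(s)^2 = (Σ 1/m^s)(Σ 1/k^s). The coefficient of 1/n^s in the product is the number of ordered pairs (m, k) with mk = n, which equals d(n). For n = 136, divisors are [1, 2, 4, 8, 17, 34, 68, 136], so d(136) = 8.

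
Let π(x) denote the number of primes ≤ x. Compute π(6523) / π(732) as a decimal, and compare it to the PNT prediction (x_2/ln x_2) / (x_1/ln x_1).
π(6523)/π(732) = 843/129 ≈ 6.5349;  PNT prediction ≈ 6.6920.

π(732) = 129 and π(6523) = 843, so π(6523)/π(732) ≈ 6.5349. The PNT-predicted ratio is (6523/ln(6523)) / (732/ln(732)) ≈ 6.6920. The two agree to within a few percent, as expected.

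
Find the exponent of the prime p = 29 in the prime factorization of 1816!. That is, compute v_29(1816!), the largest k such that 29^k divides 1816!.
v_29(1816!) = 64

Legendre's formula: v_p(n!) = Σ_{k ≥ 1} ⌊n / p^k⌋. For p = 29, n = 1816, the terms are:
  ⌊1816/29^1⌋ = ⌊1816/29⌋ = 62
  ⌊1816/29^2⌋ = ⌊1816/841⌋ = 2
(the next term ⌊1816/29^3⌋ = 0, terminating the sum). Summing: v_29(1816!) = 62 + 2 = 64.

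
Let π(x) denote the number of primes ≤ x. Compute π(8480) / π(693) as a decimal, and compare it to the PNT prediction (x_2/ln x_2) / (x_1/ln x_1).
π(8480)/π(693) = 1059/125 ≈ 8.4720;  PNT prediction ≈ 8.8487.

π(693) = 125 and π(8480) = 1059, so π(8480)/π(693) ≈ 8.4720. The PNT-predicted ratio is (8480/ln(8480)) / (693/ln(693)) ≈ 8.8487. The two agree to within a few percent, as expected.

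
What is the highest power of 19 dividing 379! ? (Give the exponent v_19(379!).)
v_19(379!) = 20

Legendre's formula: v_p(n!) = Σ_{k ≥ 1} ⌊n / p^k⌋. For p = 19, n = 379, the terms are:
  ⌊379/19^1⌋ = ⌊379/19⌋ = 19
  ⌊379/19^2⌋ = ⌊379/361⌋ = 1
(the next term ⌊379/19^3⌋ = 0, terminating the sum). Summing: v_19(379!) = 19 + 1 = 20.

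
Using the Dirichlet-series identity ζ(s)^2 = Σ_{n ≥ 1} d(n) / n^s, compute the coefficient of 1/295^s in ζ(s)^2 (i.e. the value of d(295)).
d(295) = 4

ζ(s)^2 = (Σ 1/m^s)(Σ 1/k^s). The coefficient of 1/n^s in the product is the number of ordered pairs (m, k) with mk = n, which equals d(n). For n = 295, divisors are [1, 5, 59, 295], so d(295) = 4.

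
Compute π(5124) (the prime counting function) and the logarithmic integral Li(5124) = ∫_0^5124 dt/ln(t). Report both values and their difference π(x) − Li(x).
π(5124) = 685;  Li(5124) ≈ 698.82;  π(x) − Li(x) ≈ -13.82.

Direct count of primes ≤ 5124 gives π(5124) = 685. Numerical evaluation of the logarithmic integral gives Li(5124) ≈ 698.82. The difference π(x) − Li(x) ≈ -13.82 is typically negative for small/moderate x (Li(x) overestimates), though Littlewood's theorem shows this sign changes infinitely often.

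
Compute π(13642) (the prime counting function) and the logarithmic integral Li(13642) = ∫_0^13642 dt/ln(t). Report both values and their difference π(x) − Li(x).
π(13642) = 1612;  Li(13642) ≈ 1634.71;  π(x) − Li(x) ≈ -22.71.

Direct count of primes ≤ 13642 gives π(13642) = 1612. Numerical evaluation of the logarithmic integral gives Li(13642) ≈ 1634.71. The difference π(x) − Li(x) ≈ -22.71 is typically negative for small/moderate x (Li(x) overestimates), though Littlewood's theorem shows this sign changes infinitely often.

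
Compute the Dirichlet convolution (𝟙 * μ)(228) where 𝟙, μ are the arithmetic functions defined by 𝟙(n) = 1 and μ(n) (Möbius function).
(𝟙 * μ)(228) = 0

Divisors of 228: [1, 2, 3, 4, 6, 12, 19, 38, 57, 76, 114, 228]. For each d | 228:
  d = 1: 𝟙(1) · μ(228/1) = 1 · 0 = 0
  d = 2: 𝟙(2) · μ(228/2) = 1 · -1 = -1
  d = 3: 𝟙(3) · μ(228/3) = 1 · 0 = 0
  d = 4: 𝟙(4) · μ(228/4) = 1 · 1 = 1
  d = 6: 𝟙(6) · μ(228/6) = 1 · 1 = 1
  d = 12: 𝟙(12) · μ(228/12) = 1 · -1 = -1
  d = 19: 𝟙(19) · μ(228/19) = 1 · 0 = 0
  d = 38: 𝟙(38) · μ(228/38) = 1 · 1 = 1
  d = 57: 𝟙(57) · μ(228/57) = 1 · 0 = 0
  d = 76: 𝟙(76) · μ(228/76) = 1 · -1 = -1
  d = 114: 𝟙(114) · μ(228/114) = 1 · -1 = -1
  d = 228: 𝟙(228) · μ(228/228) = 1 · 1 = 1
Summing: (𝟙 * μ)(228) = 0 + -1 + 0 + 1 + 1 + -1 + 0 + 1 + 0 + -1 + -1 + 1 = 0.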